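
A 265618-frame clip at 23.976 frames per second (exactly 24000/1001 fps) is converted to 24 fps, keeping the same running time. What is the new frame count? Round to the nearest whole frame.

Frames at target rate = 265618 × (24) / (24000/1001) = 132941809/500 ≈ 265883.618.
Nearest whole frame: 265884.

265884 frames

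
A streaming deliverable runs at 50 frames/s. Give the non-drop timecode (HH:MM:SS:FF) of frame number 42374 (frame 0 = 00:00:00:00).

42374 ÷ 50 = 847 full seconds, remainder 24 frames.
847 s = 0 h 14 min 7 s.
Timecode: 00:14:07:24.

00:14:07:24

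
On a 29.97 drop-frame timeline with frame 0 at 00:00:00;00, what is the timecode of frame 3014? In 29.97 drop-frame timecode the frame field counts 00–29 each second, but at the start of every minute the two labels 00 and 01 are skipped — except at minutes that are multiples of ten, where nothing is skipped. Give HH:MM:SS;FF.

00:01:40;16

Ten DF minutes hold 17982 frames, so frame 3014 lies in block 0 (frames 0–17981) with 3014 frames into that block.
The block's first minute is 1800 frames and the rest 1798 each; 3014 frames reaches minute 1, so 0 × 18 + 1 × 2 = 2 labels have been skipped so far.
Adding those back, label number 3014 + 2 = 3016 at 30 labels/s is 100 s + 16 f = 0 h 1 min 40 s frame 16, i.e. 00:01:40;16.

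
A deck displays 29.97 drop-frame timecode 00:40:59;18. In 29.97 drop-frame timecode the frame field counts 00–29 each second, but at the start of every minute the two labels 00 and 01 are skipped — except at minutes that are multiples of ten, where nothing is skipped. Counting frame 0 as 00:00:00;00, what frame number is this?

As if non-drop at 30 labels/s: (0 × 3600 + 40 × 60 + 59) × 30 + 18 = 73788.
Minute boundaries passed: 40; those not divisible by 10: 40 − 4 = 36; dropped labels = 2 × 36 = 72.
Actual frame index = 73788 − 72 = 73716.

73716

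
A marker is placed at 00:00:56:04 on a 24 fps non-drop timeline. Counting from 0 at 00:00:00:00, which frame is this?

Total seconds to the label: (0 × 3600 + 0 × 60 + 56) = 56.
Frame index = 56 × 24 + 4 = 1348.

1348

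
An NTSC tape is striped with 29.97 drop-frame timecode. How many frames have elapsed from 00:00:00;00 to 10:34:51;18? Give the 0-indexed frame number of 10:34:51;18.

As if non-drop at 30 labels/s: (10 × 3600 + 34 × 60 + 51) × 30 + 18 = 1142748.
Minute boundaries passed: 634; those not divisible by 10: 634 − 63 = 571; dropped labels = 2 × 571 = 1142.
Actual frame index = 1142748 − 1142 = 1141606.

1141606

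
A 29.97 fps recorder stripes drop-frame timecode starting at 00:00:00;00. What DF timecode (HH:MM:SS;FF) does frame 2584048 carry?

Each 10-minute DF block holds 10 × 60 × 30 − 9 × 2 = 17982 frames. 2584048 ÷ 17982 → 143 full blocks, remainder 12622.
Within the partial block the first minute is 1800 frames and each further minute 1798, so 7 further minute boundaries passed. Total skipped labels = 18 × 143 + 2 × 7 = 2588.
Non-drop label index = 2584048 + 2588 = 2586636; at 30 labels/s that is 23:57:01:06, i.e. DF 23:57:01;06.

23:57:01;06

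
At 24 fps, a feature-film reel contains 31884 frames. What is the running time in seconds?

Running time = 31884 / (24) = 1328.5 s.

1328.5 seconds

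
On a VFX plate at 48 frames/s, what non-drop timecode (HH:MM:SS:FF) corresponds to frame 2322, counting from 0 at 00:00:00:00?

2322 ÷ 48 = 48 full seconds, remainder 18 frames.
48 s = 0 h 0 min 48 s.
Timecode: 00:00:48:18.

00:00:48:18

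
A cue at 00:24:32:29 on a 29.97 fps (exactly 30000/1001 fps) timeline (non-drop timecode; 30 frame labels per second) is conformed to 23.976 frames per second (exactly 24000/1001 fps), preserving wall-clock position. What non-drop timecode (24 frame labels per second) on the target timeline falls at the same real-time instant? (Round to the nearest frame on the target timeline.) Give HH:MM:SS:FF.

00:24:32:23

Source frame index: (0×3600 + 24×60 + 32) × 30 + 29 = 44189.
Real time: 44189 / (30000/1001) = 44233189/30000 s.
Target frame: (44233189/30000) × (24000/1001) = 176756/5 ≈ 35351.200 → 35351.
At 24 labels/s: frame 35351 → 00:24:32:23.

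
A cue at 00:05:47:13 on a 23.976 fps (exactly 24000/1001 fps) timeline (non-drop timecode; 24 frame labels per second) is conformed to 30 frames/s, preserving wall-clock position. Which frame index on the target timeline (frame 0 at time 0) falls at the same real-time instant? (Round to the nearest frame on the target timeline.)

Source frame index: (0×3600 + 5×60 + 47) × 24 + 13 = 8341.
Real time: 8341 / (24000/1001) = 8349341/24000 s.
Target frame: (8349341/24000) × (30) = 8349341/800 ≈ 10436.676 → 10437.

frame 10437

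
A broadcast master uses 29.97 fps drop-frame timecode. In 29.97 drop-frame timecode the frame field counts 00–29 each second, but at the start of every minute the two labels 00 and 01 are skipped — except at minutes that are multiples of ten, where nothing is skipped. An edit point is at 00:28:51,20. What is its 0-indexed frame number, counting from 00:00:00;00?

As if non-drop at 30 labels/s: (0 × 3600 + 28 × 60 + 51) × 30 + 20 = 51950.
Minute boundaries passed: 28; those not divisible by 10: 28 − 2 = 26; dropped labels = 2 × 26 = 52.
Actual frame index = 51950 − 52 = 51898.

51898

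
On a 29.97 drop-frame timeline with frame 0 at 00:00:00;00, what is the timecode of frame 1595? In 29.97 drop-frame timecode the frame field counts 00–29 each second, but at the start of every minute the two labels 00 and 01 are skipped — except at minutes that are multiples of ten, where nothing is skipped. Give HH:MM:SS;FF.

Ten DF minutes hold 17982 frames, so frame 1595 lies in block 0 (frames 0–17981) with 1595 frames into that block.
The block's first minute is 1800 frames and the rest 1798 each; 1595 frames reaches minute 0, so 0 × 18 + 0 × 2 = 0 labels have been skipped so far.
Adding those back, label number 1595 + 0 = 1595 at 30 labels/s is 53 s + 5 f = 0 h 0 min 53 s frame 5, i.e. 00:00:53;05.

00:00:53;05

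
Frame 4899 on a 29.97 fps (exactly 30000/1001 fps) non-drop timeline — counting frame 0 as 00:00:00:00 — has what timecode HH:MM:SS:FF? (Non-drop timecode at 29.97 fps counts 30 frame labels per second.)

00:02:43:09

4899 ÷ 30 = 163 full seconds, remainder 9 frames.
163 s = 0 h 2 min 43 s.
Timecode: 00:02:43:09.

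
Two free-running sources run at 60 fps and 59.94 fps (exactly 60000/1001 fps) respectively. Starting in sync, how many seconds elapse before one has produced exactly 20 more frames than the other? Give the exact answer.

The gap grows by |60000/1001 − 60| = 60/1001 frames per second.
Time for a 20-frame gap: 20 ÷ (60/1001) = 1001/3 s.

1001/3 seconds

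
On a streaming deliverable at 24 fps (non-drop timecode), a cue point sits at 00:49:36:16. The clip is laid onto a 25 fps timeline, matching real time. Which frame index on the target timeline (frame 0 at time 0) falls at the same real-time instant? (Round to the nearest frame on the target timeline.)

frame 74417

Source frame index: (0×3600 + 49×60 + 36) × 24 + 16 = 71440.
Real time: 71440 / (24) = 8930/3 s.
Target frame: (8930/3) × (25) = 223250/3 ≈ 74416.667 → 74417.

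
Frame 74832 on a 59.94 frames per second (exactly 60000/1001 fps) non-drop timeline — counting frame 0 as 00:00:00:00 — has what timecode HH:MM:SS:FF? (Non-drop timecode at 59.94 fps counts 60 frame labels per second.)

74832 ÷ 60 = 1247 full seconds, remainder 12 frames.
1247 s = 0 h 20 min 47 s.
Timecode: 00:20:47:12.

00:20:47:12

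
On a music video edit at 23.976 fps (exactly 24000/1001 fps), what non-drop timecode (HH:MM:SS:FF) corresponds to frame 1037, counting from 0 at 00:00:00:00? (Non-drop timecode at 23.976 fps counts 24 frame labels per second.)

00:00:43:05

1037 ÷ 24 = 43 full seconds, remainder 5 frames.
43 s = 0 h 0 min 43 s.
Timecode: 00:00:43:05.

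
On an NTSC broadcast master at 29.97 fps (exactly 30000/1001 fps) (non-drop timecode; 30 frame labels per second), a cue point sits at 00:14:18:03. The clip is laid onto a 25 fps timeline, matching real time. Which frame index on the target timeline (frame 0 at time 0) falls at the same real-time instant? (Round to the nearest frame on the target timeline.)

Source frame index: (0×3600 + 14×60 + 18) × 30 + 3 = 25743.
Real time: 25743 / (30000/1001) = 8589581/10000 s.
Target frame: (8589581/10000) × (25) = 8589581/400 ≈ 21473.952 → 21474.

frame 21474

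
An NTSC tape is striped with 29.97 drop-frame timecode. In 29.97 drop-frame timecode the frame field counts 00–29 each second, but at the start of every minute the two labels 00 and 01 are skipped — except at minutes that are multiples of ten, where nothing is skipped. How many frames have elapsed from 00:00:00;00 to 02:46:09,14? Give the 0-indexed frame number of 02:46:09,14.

298784

As if non-drop at 30 labels/s: (2 × 3600 + 46 × 60 + 9) × 30 + 14 = 299084.
Minute boundaries passed: 166; those not divisible by 10: 166 − 16 = 150; dropped labels = 2 × 150 = 300.
Actual frame index = 299084 − 300 = 298784.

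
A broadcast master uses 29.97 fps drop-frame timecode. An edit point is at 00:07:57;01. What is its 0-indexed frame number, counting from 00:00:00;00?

14297

As if non-drop at 30 labels/s: (0 × 3600 + 7 × 60 + 57) × 30 + 1 = 14311.
Minute boundaries passed: 7; those not divisible by 10: 7 − 0 = 7; dropped labels = 2 × 7 = 14.
Actual frame index = 14311 − 14 = 14297.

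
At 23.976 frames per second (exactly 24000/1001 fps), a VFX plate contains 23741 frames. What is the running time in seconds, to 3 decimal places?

Running time = 23741 × 1001/24000 = 23764741/24000 s ≈ 990.198 s.

990.198 seconds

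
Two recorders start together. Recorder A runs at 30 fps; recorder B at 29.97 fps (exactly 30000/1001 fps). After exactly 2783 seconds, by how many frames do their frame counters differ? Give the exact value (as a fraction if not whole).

7590/91 frames

A emits 30 × 2783 = 83490 frames; B emits 30000/1001 × 2783 = 7590000/91.
Difference = 7590/91 frames (≈ 83.4066); B is behind A.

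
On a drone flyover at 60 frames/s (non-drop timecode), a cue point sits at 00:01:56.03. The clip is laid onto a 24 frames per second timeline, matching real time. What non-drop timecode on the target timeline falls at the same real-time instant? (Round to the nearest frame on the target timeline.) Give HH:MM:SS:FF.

00:01:56:01

Source frame index: (0×3600 + 1×60 + 56) × 60 + 3 = 6963.
Real time: 6963 / (60) = 2321/20 s.
Target frame: (2321/20) × (24) = 13926/5 ≈ 2785.200 → 2785.
At 24 labels/s: frame 2785 → 00:01:56:01.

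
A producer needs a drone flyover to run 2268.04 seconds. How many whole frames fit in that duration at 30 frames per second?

68041 frames

Frames = 2268.04 × 30 = 340206/5 ≈ 68041.2000.
Complete frames: 68041.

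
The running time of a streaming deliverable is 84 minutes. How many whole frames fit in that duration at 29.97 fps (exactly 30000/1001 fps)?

151048 frames

84 min = 5040 s.
Frames = 5040 × 30000/1001 = 21600000/143 ≈ 151048.9510.
Complete frames: 151048.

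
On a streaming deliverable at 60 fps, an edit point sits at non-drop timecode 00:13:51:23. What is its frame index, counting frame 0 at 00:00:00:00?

Total seconds to the label: (0 × 3600 + 13 × 60 + 51) = 831.
Frame index = 831 × 60 + 23 = 49883.

49883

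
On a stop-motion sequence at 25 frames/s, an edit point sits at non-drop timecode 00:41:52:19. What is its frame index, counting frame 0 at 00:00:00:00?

Total seconds to the label: (0 × 3600 + 41 × 60 + 52) = 2512.
Frame index = 2512 × 25 + 19 = 62819.

frame 62819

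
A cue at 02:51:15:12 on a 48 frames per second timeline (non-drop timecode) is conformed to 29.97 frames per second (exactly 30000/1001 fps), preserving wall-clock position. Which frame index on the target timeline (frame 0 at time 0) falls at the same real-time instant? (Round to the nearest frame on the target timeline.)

Source frame index: (2×3600 + 51×60 + 15) × 48 + 12 = 493212.
Real time: 493212 / (48) = 41101/4 s.
Target frame: (41101/4) × (30000/1001) = 308257500/1001 ≈ 307949.550 → 307950.

frame 307950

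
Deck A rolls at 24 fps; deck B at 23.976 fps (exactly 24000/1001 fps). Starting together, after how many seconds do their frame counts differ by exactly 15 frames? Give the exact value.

The gap grows by |24000/1001 − 24| = 24/1001 frames per second.
Time for a 15-frame gap: 15 ÷ (24/1001) = 625.625 s.

625.625 seconds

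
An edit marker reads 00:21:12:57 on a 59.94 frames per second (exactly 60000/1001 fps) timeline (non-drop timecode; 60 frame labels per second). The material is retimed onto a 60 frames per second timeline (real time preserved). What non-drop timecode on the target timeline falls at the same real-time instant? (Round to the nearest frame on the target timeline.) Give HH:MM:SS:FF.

00:21:14:13

Source frame index: (0×3600 + 21×60 + 12) × 60 + 57 = 76377.
Real time: 76377 / (60000/1001) = 25484459/20000 s.
Target frame: (25484459/20000) × (60) = 76453377/1000 ≈ 76453.377 → 76453.
At 60 labels/s: frame 76453 → 00:21:14:13.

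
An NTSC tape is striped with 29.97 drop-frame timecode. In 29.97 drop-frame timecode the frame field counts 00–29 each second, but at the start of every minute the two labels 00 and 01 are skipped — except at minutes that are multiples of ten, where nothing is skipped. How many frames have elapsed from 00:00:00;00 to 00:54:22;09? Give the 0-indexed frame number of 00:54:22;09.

As if non-drop at 30 labels/s: (0 × 3600 + 54 × 60 + 22) × 30 + 9 = 97869.
Minute boundaries passed: 54; those not divisible by 10: 54 − 5 = 49; dropped labels = 2 × 49 = 98.
Actual frame index = 97869 − 98 = 97771.

97771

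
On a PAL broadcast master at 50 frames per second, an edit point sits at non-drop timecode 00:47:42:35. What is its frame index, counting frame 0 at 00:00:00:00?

143135

Total seconds to the label: (0 × 3600 + 47 × 60 + 42) = 2862.
Frame index = 2862 × 50 + 35 = 143135.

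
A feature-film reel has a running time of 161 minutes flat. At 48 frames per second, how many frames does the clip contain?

161 min = 9660 s.
Frames = 9660 × 48 = 463680.

463680 frames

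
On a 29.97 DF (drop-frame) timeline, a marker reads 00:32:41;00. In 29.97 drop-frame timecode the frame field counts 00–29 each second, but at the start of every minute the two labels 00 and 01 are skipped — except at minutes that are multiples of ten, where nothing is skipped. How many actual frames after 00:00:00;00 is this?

58772

Complete 10-minute blocks: 3, each 17982 frames → 53946.
Remaining 2 whole minutes in the current block: 1800 + 1 × 1798 = 3598 frames.
Within the current minute: 41 × 30 + 0 − 2 = 1228 (labels ;00/;01 skipped at this minute). Total = 53946 + 3598 + 1228 = 58772.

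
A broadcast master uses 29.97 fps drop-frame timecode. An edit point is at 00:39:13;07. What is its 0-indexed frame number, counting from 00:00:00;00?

Complete 10-minute blocks: 3, each 17982 frames → 53946.
Remaining 9 whole minutes in the current block: 1800 + 8 × 1798 = 16184 frames.
Within the current minute: 13 × 30 + 7 − 2 = 395 (labels ;00/;01 skipped at this minute). Total = 53946 + 16184 + 395 = 70525.

70525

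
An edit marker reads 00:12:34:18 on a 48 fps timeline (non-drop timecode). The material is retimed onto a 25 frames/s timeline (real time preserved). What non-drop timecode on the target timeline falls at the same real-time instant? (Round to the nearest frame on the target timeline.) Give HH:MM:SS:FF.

Source frame index: (0×3600 + 12×60 + 34) × 48 + 18 = 36210.
Real time: 36210 / (48) = 6035/8 s.
Target frame: (6035/8) × (25) = 150875/8 ≈ 18859.375 → 18859.
At 25 labels/s: frame 18859 → 00:12:34:09.

00:12:34:09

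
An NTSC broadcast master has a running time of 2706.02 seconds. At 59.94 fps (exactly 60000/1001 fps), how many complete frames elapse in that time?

Frames = 2706.02 × 60000/1001 = 162361200/1001 ≈ 162199.0010.
Complete frames: 162199.

162199 frames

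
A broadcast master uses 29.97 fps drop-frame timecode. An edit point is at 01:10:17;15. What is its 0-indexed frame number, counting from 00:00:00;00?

126399

As if non-drop at 30 labels/s: (1 × 3600 + 10 × 60 + 17) × 30 + 15 = 126525.
Minute boundaries passed: 70; those not divisible by 10: 70 − 7 = 63; dropped labels = 2 × 63 = 126.
Actual frame index = 126525 − 126 = 126399.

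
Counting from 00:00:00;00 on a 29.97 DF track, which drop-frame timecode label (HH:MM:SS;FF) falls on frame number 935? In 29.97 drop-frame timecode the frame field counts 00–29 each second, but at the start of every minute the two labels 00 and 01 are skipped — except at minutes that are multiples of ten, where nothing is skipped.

00:00:31;05

Ten DF minutes hold 17982 frames, so frame 935 lies in block 0 (frames 0–17981) with 935 frames into that block.
The block's first minute is 1800 frames and the rest 1798 each; 935 frames reaches minute 0, so 0 × 18 + 0 × 2 = 0 labels have been skipped so far.
Adding those back, label number 935 + 0 = 935 at 30 labels/s is 31 s + 5 f = 0 h 0 min 31 s frame 5, i.e. 00:00:31;05.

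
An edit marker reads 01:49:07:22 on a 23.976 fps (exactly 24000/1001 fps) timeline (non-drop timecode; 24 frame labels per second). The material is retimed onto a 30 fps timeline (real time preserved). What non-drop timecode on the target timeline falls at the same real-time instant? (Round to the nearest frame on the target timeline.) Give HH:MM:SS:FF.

Source frame index: (1×3600 + 49×60 + 7) × 24 + 22 = 157150.
Real time: 157150 / (24000/1001) = 3146143/480 s.
Target frame: (3146143/480) × (30) = 3146143/16 ≈ 196633.938 → 196634.
At 30 labels/s: frame 196634 → 01:49:14:14.

01:49:14:14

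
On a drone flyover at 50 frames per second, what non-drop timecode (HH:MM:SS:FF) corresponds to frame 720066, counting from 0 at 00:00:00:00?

04:00:01:16

720066 ÷ 50 = 14401 full seconds, remainder 16 frames.
14401 s = 4 h 0 min 1 s.
Timecode: 04:00:01:16.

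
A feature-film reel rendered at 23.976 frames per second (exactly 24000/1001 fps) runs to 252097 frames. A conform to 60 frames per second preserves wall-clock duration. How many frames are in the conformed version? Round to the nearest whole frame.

Frames at target rate = 252097 × (60) / (24000/1001) = 252349097/400 ≈ 630872.743.
Nearest whole frame: 630873.

630873 frames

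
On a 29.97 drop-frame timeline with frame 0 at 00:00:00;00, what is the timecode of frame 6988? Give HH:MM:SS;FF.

Each 10-minute DF block holds 10 × 60 × 30 − 9 × 2 = 17982 frames. 6988 ÷ 17982 → 0 full blocks, remainder 6988.
Within the partial block the first minute is 1800 frames and each further minute 1798, so 3 further minute boundaries passed. Total skipped labels = 18 × 0 + 2 × 3 = 6.
Non-drop label index = 6988 + 6 = 6994; at 30 labels/s that is 00:03:53:04, i.e. DF 00:03:53;04.

00:03:53;04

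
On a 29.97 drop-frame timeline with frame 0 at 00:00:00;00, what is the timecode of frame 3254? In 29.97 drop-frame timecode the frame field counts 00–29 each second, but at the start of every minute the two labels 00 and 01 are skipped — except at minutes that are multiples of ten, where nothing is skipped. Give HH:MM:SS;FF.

Ten DF minutes hold 17982 frames, so frame 3254 lies in block 0 (frames 0–17981) with 3254 frames into that block.
The block's first minute is 1800 frames and the rest 1798 each; 3254 frames reaches minute 1, so 0 × 18 + 1 × 2 = 2 labels have been skipped so far.
Adding those back, label number 3254 + 2 = 3256 at 30 labels/s is 108 s + 16 f = 0 h 1 min 48 s frame 16, i.e. 00:01:48;16.

00:01:48;16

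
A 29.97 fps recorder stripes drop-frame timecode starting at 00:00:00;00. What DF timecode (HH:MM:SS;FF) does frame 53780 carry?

Each 10-minute DF block holds 10 × 60 × 30 − 9 × 2 = 17982 frames. 53780 ÷ 17982 → 2 full blocks, remainder 17816.
Within the partial block the first minute is 1800 frames and each further minute 1798, so 9 further minute boundaries passed. Total skipped labels = 18 × 2 + 2 × 9 = 54.
Non-drop label index = 53780 + 54 = 53834; at 30 labels/s that is 00:29:54:14, i.e. DF 00:29:54;14.

00:29:54;14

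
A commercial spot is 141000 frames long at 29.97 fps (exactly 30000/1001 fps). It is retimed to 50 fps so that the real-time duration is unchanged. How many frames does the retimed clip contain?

235235 frames

Target frames = source frames × (target rate / source rate) = 141000 × (50)/(30000/1001) = 141000 × 1001/600 = 235235.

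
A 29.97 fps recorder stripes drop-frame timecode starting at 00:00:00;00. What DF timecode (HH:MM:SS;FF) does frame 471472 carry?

04:22:11;14

Ten DF minutes hold 17982 frames, so frame 471472 lies in block 26 (frames 467532–485513) with 3940 frames into that block.
The block's first minute is 1800 frames and the rest 1798 each; 3940 frames reaches minute 2, so 26 × 18 + 2 × 2 = 472 labels have been skipped so far.
Adding those back, label number 471472 + 472 = 471944 at 30 labels/s is 15731 s + 14 f = 4 h 22 min 11 s frame 14, i.e. 04:22:11;14.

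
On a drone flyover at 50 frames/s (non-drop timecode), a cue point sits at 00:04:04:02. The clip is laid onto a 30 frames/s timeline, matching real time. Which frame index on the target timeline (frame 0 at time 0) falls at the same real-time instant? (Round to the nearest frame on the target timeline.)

frame 7321

Source frame index: (0×3600 + 4×60 + 4) × 50 + 2 = 12202.
Real time: 12202 / (50) = 6101/25 s.
Target frame: (6101/25) × (30) = 36606/5 ≈ 7321.200 → 7321.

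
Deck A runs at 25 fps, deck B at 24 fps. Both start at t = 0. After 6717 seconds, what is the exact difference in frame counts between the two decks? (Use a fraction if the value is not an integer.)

6717 frames

A emits 25 × 6717 = 167925 frames; B emits 24 × 6717 = 161208.
Difference = 6717 frames; B is behind A.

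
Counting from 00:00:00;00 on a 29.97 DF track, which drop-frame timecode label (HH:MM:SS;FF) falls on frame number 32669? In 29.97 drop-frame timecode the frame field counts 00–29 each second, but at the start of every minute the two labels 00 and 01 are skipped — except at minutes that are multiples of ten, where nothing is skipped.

00:18:10;03

Each 10-minute DF block holds 10 × 60 × 30 − 9 × 2 = 17982 frames. 32669 ÷ 17982 → 1 full block, remainder 14687.
Within the partial block the first minute is 1800 frames and each further minute 1798, so 8 further minute boundaries passed. Total skipped labels = 18 × 1 + 2 × 8 = 34.
Non-drop label index = 32669 + 34 = 32703; at 30 labels/s that is 00:18:10:03, i.e. DF 00:18:10;03.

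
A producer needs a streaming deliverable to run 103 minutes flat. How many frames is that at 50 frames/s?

309000 frames

103 min = 6180 s.
Frames = 6180 × 50 = 309000.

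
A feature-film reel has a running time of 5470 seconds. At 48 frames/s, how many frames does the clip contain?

262560 frames

Frames = 5470 × 48 = 262560.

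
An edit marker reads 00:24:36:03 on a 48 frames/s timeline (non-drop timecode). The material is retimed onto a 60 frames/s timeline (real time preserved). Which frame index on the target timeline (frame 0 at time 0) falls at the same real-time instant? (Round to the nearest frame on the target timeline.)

frame 88564

Source frame index: (0×3600 + 24×60 + 36) × 48 + 3 = 70851.
Real time: 70851 / (48) = 23617/16 s.
Target frame: (23617/16) × (60) = 354255/4 ≈ 88563.750 → 88564.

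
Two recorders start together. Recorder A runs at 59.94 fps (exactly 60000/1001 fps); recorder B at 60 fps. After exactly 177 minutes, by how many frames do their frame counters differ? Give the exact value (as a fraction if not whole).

637200/1001 frames

177 min = 10620 s.
A emits 60000/1001 × 10620 = 637200000/1001 frames; B emits 60 × 10620 = 637200.
Difference = 637200/1001 frames (≈ 636.5634); B is ahead of A.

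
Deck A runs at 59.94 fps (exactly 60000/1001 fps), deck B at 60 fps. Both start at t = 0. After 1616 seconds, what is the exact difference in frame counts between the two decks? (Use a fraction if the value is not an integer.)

A emits 60000/1001 × 1616 = 96960000/1001 frames; B emits 60 × 1616 = 96960.
Difference = 96960/1001 frames (≈ 96.8631); B is ahead of A.

96960/1001 frames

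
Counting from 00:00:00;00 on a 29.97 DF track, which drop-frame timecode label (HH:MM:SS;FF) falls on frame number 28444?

Ten DF minutes hold 17982 frames, so frame 28444 lies in block 1 (frames 17982–35963) with 10462 frames into that block.
The block's first minute is 1800 frames and the rest 1798 each; 10462 frames reaches minute 5, so 1 × 18 + 5 × 2 = 28 labels have been skipped so far.
Adding those back, label number 28444 + 28 = 28472 at 30 labels/s is 949 s + 2 f = 0 h 15 min 49 s frame 2, i.e. 00:15:49;02.

00:15:49;02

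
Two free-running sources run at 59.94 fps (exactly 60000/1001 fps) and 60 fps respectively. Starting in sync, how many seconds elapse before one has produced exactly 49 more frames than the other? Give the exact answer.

49049/60 seconds

The gap grows by |60 − 60000/1001| = 60/1001 frames per second.
Time for a 49-frame gap: 49 ÷ (60/1001) = 49049/60 s.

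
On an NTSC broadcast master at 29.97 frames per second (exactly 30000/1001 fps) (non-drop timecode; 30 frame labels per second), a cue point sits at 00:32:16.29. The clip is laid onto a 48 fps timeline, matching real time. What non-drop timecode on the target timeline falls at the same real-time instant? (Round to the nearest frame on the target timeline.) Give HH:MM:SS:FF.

Source frame index: (0×3600 + 32×60 + 16) × 30 + 29 = 58109.
Real time: 58109 / (30000/1001) = 58167109/30000 s.
Target frame: (58167109/30000) × (48) = 58167109/625 ≈ 93067.374 → 93067.
At 48 labels/s: frame 93067 → 00:32:18:43.

00:32:18:43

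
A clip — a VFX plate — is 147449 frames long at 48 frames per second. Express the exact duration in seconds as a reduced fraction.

Running time = 147449 ÷ (48) = 147449 × 1/48 = 147449/48 s.

147449/48 seconds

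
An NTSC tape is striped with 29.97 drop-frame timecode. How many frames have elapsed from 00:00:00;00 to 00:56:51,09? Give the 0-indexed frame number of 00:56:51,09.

Complete 10-minute blocks: 5, each 17982 frames → 89910.
Remaining 6 whole minutes in the current block: 1800 + 5 × 1798 = 10790 frames.
Within the current minute: 51 × 30 + 9 − 2 = 1537 (labels ;00/;01 skipped at this minute). Total = 89910 + 10790 + 1537 = 102237.

102237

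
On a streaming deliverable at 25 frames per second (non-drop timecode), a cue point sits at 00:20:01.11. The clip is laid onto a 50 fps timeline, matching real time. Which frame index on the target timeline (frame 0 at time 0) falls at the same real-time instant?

frame 60072

Source frame index: (0×3600 + 20×60 + 1) × 25 + 11 = 30036.
Real time: 30036 / (25) = 30036/25 s.
Target frame: (30036/25) × (50) = 60072.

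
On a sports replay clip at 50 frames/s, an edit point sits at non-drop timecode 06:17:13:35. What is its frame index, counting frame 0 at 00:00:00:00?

1131685

Total seconds to the label: (6 × 3600 + 17 × 60 + 13) = 22633.
Frame index = 22633 × 50 + 35 = 1131685.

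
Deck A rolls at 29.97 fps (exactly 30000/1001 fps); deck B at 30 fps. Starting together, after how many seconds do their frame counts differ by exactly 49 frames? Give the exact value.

The gap grows by |30 − 30000/1001| = 30/1001 frames per second.
Time for a 49-frame gap: 49 ÷ (30/1001) = 49049/30 s.

49049/30 seconds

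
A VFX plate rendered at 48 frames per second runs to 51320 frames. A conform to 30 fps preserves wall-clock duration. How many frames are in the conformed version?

Target frames = source frames × (target rate / source rate) = 51320 × (30)/(48) = 51320 × 5/8 = 32075.

32075 frames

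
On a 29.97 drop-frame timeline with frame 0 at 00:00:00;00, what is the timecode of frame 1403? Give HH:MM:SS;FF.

00:00:46;23

Each 10-minute DF block holds 10 × 60 × 30 − 9 × 2 = 17982 frames. 1403 ÷ 17982 → 0 full blocks, remainder 1403.
Within the partial block the first minute is 1800 frames and each further minute 1798, so 0 further minute boundaries passed. Total skipped labels = 18 × 0 + 2 × 0 = 0.
Non-drop label index = 1403 + 0 = 1403; at 30 labels/s that is 00:00:46:23, i.e. DF 00:00:46;23.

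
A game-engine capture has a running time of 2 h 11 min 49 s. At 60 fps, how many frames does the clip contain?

2 h 11 min 49 s = 7909 s.
Frames = 7909 × 60 = 474540.

474540 frames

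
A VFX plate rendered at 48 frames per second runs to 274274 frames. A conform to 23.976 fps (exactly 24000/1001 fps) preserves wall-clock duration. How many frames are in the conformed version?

Target frames = source frames × (target rate / source rate) = 274274 × (24000/1001)/(48) = 274274 × 500/1001 = 137000.

137000 frames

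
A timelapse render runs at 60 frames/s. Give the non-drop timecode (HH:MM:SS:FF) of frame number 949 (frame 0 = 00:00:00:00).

949 ÷ 60 = 15 full seconds, remainder 49 frames.
15 s = 0 h 0 min 15 s.
Timecode: 00:00:15:49.

00:00:15:49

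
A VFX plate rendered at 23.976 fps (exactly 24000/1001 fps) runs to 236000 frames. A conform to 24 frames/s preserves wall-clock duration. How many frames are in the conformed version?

Target frames = source frames × (target rate / source rate) = 236000 × (24)/(24000/1001) = 236000 × 1001/1000 = 236236.

236236 frames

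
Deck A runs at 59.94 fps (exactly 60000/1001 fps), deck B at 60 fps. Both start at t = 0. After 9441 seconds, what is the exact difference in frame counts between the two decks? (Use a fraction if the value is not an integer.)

566460/1001 frames

A emits 60000/1001 × 9441 = 566460000/1001 frames; B emits 60 × 9441 = 566460.
Difference = 566460/1001 frames (≈ 565.8941); B is ahead of A.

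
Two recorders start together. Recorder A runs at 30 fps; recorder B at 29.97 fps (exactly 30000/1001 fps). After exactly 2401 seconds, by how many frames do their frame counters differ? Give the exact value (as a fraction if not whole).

10290/143 frames

A emits 30 × 2401 = 72030 frames; B emits 30000/1001 × 2401 = 10290000/143.
Difference = 10290/143 frames (≈ 71.9580); B is behind A.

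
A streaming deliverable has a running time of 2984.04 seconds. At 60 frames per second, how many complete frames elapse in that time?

179042 frames

Frames = 2984.04 × 60 = 895212/5 ≈ 179042.4000.
Complete frames: 179042.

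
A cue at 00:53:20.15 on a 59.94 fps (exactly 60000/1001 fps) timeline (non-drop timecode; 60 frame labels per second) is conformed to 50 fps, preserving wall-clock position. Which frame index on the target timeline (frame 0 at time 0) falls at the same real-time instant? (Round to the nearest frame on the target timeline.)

frame 160173

Source frame index: (0×3600 + 53×60 + 20) × 60 + 15 = 192015.
Real time: 192015 / (60000/1001) = 12813801/4000 s.
Target frame: (12813801/4000) × (50) = 12813801/80 ≈ 160172.513 → 160173.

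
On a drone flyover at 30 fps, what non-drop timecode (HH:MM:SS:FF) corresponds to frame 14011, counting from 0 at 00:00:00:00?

00:07:47:01

14011 ÷ 30 = 467 full seconds, remainder 1 frame.
467 s = 0 h 7 min 47 s.
Timecode: 00:07:47:01.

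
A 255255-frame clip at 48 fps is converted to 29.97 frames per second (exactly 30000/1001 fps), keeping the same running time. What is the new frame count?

159375 frames

Target frames = source frames × (target rate / source rate) = 255255 × (30000/1001)/(48) = 255255 × 625/1001 = 159375.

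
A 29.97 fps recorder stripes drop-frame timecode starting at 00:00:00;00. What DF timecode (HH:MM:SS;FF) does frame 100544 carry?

00:55:54;24

Ten DF minutes hold 17982 frames, so frame 100544 lies in block 5 (frames 89910–107891) with 10634 frames into that block.
The block's first minute is 1800 frames and the rest 1798 each; 10634 frames reaches minute 5, so 5 × 18 + 5 × 2 = 100 labels have been skipped so far.
Adding those back, label number 100544 + 100 = 100644 at 30 labels/s is 3354 s + 24 f = 0 h 55 min 54 s frame 24, i.e. 00:55:54;24.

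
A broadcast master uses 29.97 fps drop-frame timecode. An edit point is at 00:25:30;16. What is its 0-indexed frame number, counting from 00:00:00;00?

Complete 10-minute blocks: 2, each 17982 frames → 35964.
Remaining 5 whole minutes in the current block: 1800 + 4 × 1798 = 8992 frames.
Within the current minute: 30 × 30 + 16 − 2 = 914 (labels ;00/;01 skipped at this minute). Total = 35964 + 8992 + 914 = 45870.

45870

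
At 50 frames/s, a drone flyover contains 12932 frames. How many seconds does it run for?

258.64 seconds

Running time = 12932 / (50) = 258.64 s.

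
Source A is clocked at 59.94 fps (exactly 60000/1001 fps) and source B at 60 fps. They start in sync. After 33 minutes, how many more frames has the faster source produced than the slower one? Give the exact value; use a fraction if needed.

10800/91 frames

33 min = 1980 s.
A emits 60000/1001 × 1980 = 10800000/91 frames; B emits 60 × 1980 = 118800.
Difference = 10800/91 frames (≈ 118.6813); B is ahead of A.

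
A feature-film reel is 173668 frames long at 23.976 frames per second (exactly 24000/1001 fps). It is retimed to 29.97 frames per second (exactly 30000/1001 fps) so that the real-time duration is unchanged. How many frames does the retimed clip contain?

217085 frames

Target frames = source frames × (target rate / source rate) = 173668 × (30000/1001)/(24000/1001) = 173668 × 5/4 = 217085.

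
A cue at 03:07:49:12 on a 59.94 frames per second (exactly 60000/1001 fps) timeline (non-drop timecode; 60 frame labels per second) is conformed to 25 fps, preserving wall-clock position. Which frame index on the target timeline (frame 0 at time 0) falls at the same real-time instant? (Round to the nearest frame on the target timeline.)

Source frame index: (3×3600 + 7×60 + 49) × 60 + 12 = 676152.
Real time: 676152 / (60000/1001) = 28201173/2500 s.
Target frame: (28201173/2500) × (25) = 28201173/100 ≈ 282011.730 → 282012.

frame 282012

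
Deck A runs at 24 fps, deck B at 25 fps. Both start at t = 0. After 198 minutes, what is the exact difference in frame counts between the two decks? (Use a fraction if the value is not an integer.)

198 min = 11880 s.
A emits 24 × 11880 = 285120 frames; B emits 25 × 11880 = 297000.
Difference = 11880 frames; B is ahead of A.

11880 frames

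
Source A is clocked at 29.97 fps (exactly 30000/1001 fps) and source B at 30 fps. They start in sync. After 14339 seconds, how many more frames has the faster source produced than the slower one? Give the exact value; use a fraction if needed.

33090/77 frames

A emits 30000/1001 × 14339 = 33090000/77 frames; B emits 30 × 14339 = 430170.
Difference = 33090/77 frames (≈ 429.7403); B is ahead of A.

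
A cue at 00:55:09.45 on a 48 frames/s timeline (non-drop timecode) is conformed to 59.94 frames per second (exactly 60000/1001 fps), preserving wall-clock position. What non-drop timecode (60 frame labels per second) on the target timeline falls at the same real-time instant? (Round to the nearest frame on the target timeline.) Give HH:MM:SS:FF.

00:55:06:38

Source frame index: (0×3600 + 55×60 + 9) × 48 + 45 = 158877.
Real time: 158877 / (48) = 52959/16 s.
Target frame: (52959/16) × (60000/1001) = 198596250/1001 ≈ 198397.852 → 198398.
At 60 labels/s: frame 198398 → 00:55:06:38.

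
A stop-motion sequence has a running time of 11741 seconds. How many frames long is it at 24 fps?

Frames = 11741 × 24 = 281784.

281784 frames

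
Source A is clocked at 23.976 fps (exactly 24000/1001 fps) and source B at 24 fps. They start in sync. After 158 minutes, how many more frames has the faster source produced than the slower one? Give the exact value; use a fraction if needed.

158 min = 9480 s.
A emits 24000/1001 × 9480 = 227520000/1001 frames; B emits 24 × 9480 = 227520.
Difference = 227520/1001 frames (≈ 227.2927); B is ahead of A.

227520/1001 frames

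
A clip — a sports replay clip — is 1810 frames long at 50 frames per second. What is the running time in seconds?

Running time = 1810 / (50) = 36.2 s.

36.2 seconds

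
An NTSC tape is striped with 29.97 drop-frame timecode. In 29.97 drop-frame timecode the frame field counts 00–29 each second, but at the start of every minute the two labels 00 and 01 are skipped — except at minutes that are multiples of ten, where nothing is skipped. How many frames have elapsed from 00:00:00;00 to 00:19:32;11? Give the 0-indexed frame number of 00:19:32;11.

Complete 10-minute blocks: 1, each 17982 frames → 17982.
Remaining 9 whole minutes in the current block: 1800 + 8 × 1798 = 16184 frames.
Within the current minute: 32 × 30 + 11 − 2 = 969 (labels ;00/;01 skipped at this minute). Total = 17982 + 16184 + 969 = 35135.

35135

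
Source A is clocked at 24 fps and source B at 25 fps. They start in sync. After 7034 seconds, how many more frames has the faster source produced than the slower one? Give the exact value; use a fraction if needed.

7034 frames

A emits 24 × 7034 = 168816 frames; B emits 25 × 7034 = 175850.
Difference = 7034 frames; B is ahead of A.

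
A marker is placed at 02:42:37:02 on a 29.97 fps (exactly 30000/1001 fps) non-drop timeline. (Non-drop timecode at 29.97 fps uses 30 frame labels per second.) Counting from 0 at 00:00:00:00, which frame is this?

Total seconds to the label: (2 × 3600 + 42 × 60 + 37) = 9757.
Frame index = 9757 × 30 + 2 = 292712.

frame 292712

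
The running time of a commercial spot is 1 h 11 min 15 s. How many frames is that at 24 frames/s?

102600 frames

1 h 11 min 15 s = 4275 s.
Frames = 4275 × 24 = 102600.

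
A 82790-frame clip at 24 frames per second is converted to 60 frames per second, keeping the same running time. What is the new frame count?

Target frames = source frames × (target rate / source rate) = 82790 × (60)/(24) = 82790 × 5/2 = 206975.

206975 frames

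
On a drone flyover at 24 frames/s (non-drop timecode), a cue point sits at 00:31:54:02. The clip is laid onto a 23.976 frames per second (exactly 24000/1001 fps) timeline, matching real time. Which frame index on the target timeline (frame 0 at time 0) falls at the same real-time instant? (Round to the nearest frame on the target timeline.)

Source frame index: (0×3600 + 31×60 + 54) × 24 + 2 = 45938.
Real time: 45938 / (24) = 22969/12 s.
Target frame: (22969/12) × (24000/1001) = 45938000/1001 ≈ 45892.108 → 45892.

frame 45892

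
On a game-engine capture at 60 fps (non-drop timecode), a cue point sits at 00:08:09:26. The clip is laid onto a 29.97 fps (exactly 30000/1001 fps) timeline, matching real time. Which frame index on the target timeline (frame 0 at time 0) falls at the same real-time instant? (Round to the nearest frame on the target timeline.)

Source frame index: (0×3600 + 8×60 + 9) × 60 + 26 = 29366.
Real time: 29366 / (60) = 14683/30 s.
Target frame: (14683/30) × (30000/1001) = 14683000/1001 ≈ 14668.332 → 14668.

frame 14668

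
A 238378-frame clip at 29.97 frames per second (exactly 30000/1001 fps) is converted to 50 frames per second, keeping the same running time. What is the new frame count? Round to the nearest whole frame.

Frames at target rate = 238378 × (50) / (30000/1001) = 119308189/300 ≈ 397693.963.
Nearest whole frame: 397694.

397694 frames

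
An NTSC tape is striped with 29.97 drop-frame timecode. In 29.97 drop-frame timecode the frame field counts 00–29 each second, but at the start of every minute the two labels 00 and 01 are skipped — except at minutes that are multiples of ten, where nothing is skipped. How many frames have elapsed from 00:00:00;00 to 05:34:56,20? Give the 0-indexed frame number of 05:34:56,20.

Complete 10-minute blocks: 33, each 17982 frames → 593406.
Remaining 4 whole minutes in the current block: 1800 + 3 × 1798 = 7194 frames.
Within the current minute: 56 × 30 + 20 − 2 = 1698 (labels ;00/;01 skipped at this minute). Total = 593406 + 7194 + 1698 = 602298.

602298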